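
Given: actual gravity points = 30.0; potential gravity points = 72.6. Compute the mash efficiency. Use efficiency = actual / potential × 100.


efficiency = 30.0 / 72.6 × 100

41.3223 %


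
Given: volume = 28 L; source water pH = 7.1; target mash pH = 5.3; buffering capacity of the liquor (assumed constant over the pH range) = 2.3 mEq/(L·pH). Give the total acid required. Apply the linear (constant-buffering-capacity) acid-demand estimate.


acid = buffering capacity · (pH_source − pH_target) · V
acid = 2.3 · (7.1 − 5.3) · 28

115.9200 mEq


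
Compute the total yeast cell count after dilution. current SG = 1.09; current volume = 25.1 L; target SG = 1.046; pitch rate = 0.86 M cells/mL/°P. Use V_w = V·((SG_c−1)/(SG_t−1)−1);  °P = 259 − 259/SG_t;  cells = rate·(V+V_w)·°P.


V_w = 25.1·((1.09−1)/(1.046−1)−1) = 24.0087
V_final = 25.1 + 24.0087 = 49.1087
°P = 259 − 259/1.046 = 11.3901
cells = 0.86·49.1087·11.3901

481.0417 billion cells


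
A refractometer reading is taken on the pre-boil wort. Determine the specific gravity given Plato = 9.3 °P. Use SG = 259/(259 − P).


SG = 259/(259 − 9.3)

1.0372


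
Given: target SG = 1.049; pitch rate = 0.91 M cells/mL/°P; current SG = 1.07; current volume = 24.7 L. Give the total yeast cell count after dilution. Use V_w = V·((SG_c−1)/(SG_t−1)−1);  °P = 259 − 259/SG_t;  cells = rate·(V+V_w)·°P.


V_w = 24.7·((1.07−1)/(1.049−1)−1) = 10.5857
V_final = 24.7 + 10.5857 = 35.2857
°P = 259 − 259/1.049 = 12.0982
cells = 0.91·35.2857·12.0982

388.4728 billion cells


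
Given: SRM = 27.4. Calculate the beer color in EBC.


EBC = SRM · 1.97
EBC = 27.4 · 1.97

53.9780 EBC


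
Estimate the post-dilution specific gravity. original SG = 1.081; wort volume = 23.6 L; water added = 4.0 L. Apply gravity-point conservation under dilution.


SG_new = 1 + (SG_old − 1)·V_old/(V_old + V_water)
pts = (1.081 − 1)·1000·23.6/(23.6 + 4.0) = 69.2609
SG_new = 1 + 69.2609/1000

1.0693


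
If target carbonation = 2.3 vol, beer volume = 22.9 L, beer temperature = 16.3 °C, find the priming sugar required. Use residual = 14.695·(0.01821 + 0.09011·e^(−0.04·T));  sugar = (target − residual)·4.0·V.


residual = 14.695·(0.01821 + 0.09011·e^(−0.04·16.3)) = 0.9575
sugar = (2.3 − 0.9575)·4.0·22.9

122.9739 g


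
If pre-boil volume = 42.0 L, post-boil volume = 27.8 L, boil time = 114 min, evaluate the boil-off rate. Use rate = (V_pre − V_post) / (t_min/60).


rate = (42.0 − 27.8) / (114/60)

7.4737 L/hr


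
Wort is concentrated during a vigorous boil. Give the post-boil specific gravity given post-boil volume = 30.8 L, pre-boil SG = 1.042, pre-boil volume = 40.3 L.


SG_post = 1 + (SG_pre − 1)·V_pre/V_post
pts_pre = (1.042 − 1)·1000 = 42.0000
pts_post = 42.0000·40.3/30.8 = 54.9545
SG_post = 1 + 54.9545/1000

1.0550


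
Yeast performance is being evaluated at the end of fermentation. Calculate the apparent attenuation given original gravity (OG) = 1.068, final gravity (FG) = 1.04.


AA = (OG − FG)/(OG − 1) · 100
AA = (1.068 − 1.04)/(1.068 − 1) · 100

41.1765 %


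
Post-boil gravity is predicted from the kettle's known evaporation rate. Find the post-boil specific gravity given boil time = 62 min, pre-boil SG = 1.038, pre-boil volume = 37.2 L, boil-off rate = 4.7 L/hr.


V_post = V_pre − rate·(t/60);  SG_post = 1 + (SG_pre−1)·V_pre/V_post
V_post = 37.2 − 4.7·(62/60) = 32.3433
SG_post = 1 + (1.038 − 1)·37.2/32.3433

1.0437


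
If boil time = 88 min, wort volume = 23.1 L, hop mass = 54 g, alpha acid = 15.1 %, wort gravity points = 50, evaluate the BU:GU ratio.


U = 1.65·0.000125^(GP/1000)·(1−e^(−0.04t))/4.15;  IBU = (α/100)·m·U·1000/V;  BU:GU = IBU/GP
U = 1.65·0.000125^(50/1000)·(1−e^(−0.04·88))/4.15 = 0.2462
IBU = (15.1/100)·54·0.2462·1000/23.1 = 86.8943
BU:GU = 86.8943/50

1.7379


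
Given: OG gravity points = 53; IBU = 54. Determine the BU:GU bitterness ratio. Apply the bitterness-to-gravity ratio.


BU:GU = IBU / OG_points
BU:GU = 54 / 53

1.0189


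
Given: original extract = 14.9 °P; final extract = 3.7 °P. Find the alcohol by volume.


SG = 259/(259 − P);  ABV = (OG − FG)·131.25
OG = 259/(259 − 14.9) = 1.0610
FG = 259/(259 − 3.7) = 1.0145
ABV = (1.0610 − 1.0145)·131.25

6.1094 % ABV


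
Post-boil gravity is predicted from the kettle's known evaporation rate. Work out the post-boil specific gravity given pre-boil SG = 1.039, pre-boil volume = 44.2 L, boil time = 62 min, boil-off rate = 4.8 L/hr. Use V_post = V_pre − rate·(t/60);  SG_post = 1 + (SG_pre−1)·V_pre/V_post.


V_post = 44.2 − 4.8·(62/60) = 39.2400
SG_post = 1 + (1.039 − 1)·44.2/39.2400

1.0439


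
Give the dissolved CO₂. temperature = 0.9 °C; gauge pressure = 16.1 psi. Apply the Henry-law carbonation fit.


vols = (P + 14.695)·(0.01821 + 0.09011·e^(−0.04·T))
vols = (16.1 + 14.695)·(0.01821 + 0.09011·e^(−0.04·0.9))

3.2376 volumes


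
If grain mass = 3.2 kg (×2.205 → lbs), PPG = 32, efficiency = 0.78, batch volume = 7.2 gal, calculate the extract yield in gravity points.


points = lbs × PPG × eff / vol
lbs = 3.2 × 2.205 = 7.0560
points = 7.0560 × 32 × 0.78 / 7.2

24.4608 points


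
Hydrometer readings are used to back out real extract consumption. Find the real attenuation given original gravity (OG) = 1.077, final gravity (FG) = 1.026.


AA = (OG−FG)/(OG−1)·100;  RA = AA·0.8192
AA = (1.077 − 1.026)/(1.077 − 1)·100 = 66.2338
RA = 66.2338·0.8192

54.2587 %


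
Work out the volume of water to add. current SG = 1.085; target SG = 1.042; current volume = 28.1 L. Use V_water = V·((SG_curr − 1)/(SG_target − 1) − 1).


V_water = 28.1·((1.085 − 1)/(1.042 − 1) − 1)

28.7690 L


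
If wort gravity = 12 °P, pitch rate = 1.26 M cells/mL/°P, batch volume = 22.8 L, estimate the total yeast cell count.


cells (billions) = rate · V_L · °P
cells = 1.26 · 22.8 · 12

344.7360 billion cells


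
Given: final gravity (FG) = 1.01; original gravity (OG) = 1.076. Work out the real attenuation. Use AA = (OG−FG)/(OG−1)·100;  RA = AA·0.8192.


AA = (1.076 − 1.01)/(1.076 − 1)·100 = 86.8421
RA = 86.8421·0.8192

71.1411 %


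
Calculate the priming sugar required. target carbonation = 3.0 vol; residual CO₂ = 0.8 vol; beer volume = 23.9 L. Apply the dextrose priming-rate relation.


sugar = (target − residual)·4.0·V
sugar = (3.0 − 0.8)·4.0·23.9

210.3200 g


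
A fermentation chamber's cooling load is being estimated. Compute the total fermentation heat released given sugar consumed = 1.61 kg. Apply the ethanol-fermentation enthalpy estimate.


Q = m_sugar · 590 kJ/kg
Q = 1.61 · 590

949.9000 kJ


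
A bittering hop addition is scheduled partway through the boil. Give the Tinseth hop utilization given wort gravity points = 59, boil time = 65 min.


U = 1.65·0.000125^(GP/1000) · (1 − e^(−0.04·t))/4.15
bigness = 1.65·0.000125^(59/1000) = 0.9710
boil_factor = (1 − e^(−0.04·65))/4.15 = 0.2231
U = 0.9710 · 0.2231

0.2166


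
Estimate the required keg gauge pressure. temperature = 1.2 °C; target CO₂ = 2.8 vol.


psi = vols/(0.01821 + 0.09011·e^(−0.04·T)) − 14.695
psi = 2.8/(0.01821 + 0.09011·e^(−0.04·1.2)) − 14.695

12.2030 psi


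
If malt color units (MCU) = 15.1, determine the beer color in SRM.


SRM = 1.4922 · MCU^0.6859
SRM = 1.4922 · 15.1^0.6859

9.6048 SRM


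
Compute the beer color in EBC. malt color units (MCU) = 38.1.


SRM = 1.4922·MCU^0.6859;  EBC = SRM·1.97
SRM = 1.4922·38.1^0.6859 = 18.1211
EBC = 18.1211·1.97

35.6985 EBC


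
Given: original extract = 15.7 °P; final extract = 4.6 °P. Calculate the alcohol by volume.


SG = 259/(259 − P);  ABV = (OG − FG)·131.25
OG = 259/(259 − 15.7) = 1.0645
FG = 259/(259 − 4.6) = 1.0181
ABV = (1.0645 − 1.0181)·131.25

6.0963 % ABV


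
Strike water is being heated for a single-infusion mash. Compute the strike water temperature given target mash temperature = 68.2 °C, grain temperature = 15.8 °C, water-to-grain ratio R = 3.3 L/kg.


T_strike = (0.41/R)·(T_mash − T_grain) + T_mash
T_strike = (0.41/3.3)·(68.2 − 15.8) + 68.2

74.7103 °C


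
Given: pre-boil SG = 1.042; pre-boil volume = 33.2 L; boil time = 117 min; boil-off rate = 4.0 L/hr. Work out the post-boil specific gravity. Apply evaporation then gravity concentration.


V_post = V_pre − rate·(t/60);  SG_post = 1 + (SG_pre−1)·V_pre/V_post
V_post = 33.2 − 4.0·(117/60) = 25.4000
SG_post = 1 + (1.042 − 1)·33.2/25.4000

1.0549


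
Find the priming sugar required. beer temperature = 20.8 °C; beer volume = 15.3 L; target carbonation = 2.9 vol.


residual = 14.695·(0.01821 + 0.09011·e^(−0.04·T));  sugar = (target − residual)·4.0·V
residual = 14.695·(0.01821 + 0.09011·e^(−0.04·20.8)) = 0.8438
sugar = (2.9 − 0.8438)·4.0·15.3

125.8367 g


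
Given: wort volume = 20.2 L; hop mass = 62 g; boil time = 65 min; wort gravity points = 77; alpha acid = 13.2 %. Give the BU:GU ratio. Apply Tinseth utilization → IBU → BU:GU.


U = 1.65·0.000125^(GP/1000)·(1−e^(−0.04t))/4.15;  IBU = (α/100)·m·U·1000/V;  BU:GU = IBU/GP
U = 1.65·0.000125^(77/1000)·(1−e^(−0.04·65))/4.15 = 0.1842
IBU = (13.2/100)·62·0.1842·1000/20.2 = 74.6440
BU:GU = 74.6440/77

0.9694


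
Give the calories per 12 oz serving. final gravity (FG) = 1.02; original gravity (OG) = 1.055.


ABW = (OG−FG)·131.25·0.79/FG;  °P = 259 − 259/SG (for OG→OE and FG→AE);  RE = 0.1808·OE + 0.8192·AE;  Cal = (6.9·ABW + 4·(RE−0.1))·FG·3.55
ABW = (1.055 − 1.02)·131.25·0.79/1.02 = 3.5579
OE = 259 − 259/1.055 = 13.5024 °P
AE = 259 − 259/1.02 = 5.0784 °P
RE = 0.1808·13.5024 + 0.8192·5.0784 = 6.6015 °P
Cal = (6.9·3.5579 + 4·(6.6015−0.1))·1.02·3.55

183.0613 kcal


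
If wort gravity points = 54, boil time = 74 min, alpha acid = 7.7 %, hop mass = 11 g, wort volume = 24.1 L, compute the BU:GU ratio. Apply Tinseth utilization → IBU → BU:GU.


U = 1.65·0.000125^(GP/1000)·(1−e^(−0.04t))/4.15;  IBU = (α/100)·m·U·1000/V;  BU:GU = IBU/GP
U = 1.65·0.000125^(54/1000)·(1−e^(−0.04·74))/4.15 = 0.2320
IBU = (7.7/100)·11·0.2320·1000/24.1 = 8.1551
BU:GU = 8.1551/54

0.1510


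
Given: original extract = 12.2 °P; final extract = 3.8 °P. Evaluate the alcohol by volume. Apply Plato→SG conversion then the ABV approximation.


SG = 259/(259 − P);  ABV = (OG − FG)·131.25
OG = 259/(259 − 12.2) = 1.0494
FG = 259/(259 − 3.8) = 1.0149
ABV = (1.0494 − 1.0149)·131.25

4.5337 % ABV


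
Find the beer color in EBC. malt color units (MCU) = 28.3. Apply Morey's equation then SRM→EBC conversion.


SRM = 1.4922·MCU^0.6859;  EBC = SRM·1.97
SRM = 1.4922·28.3^0.6859 = 14.7777
EBC = 14.7777·1.97

29.1121 EBC


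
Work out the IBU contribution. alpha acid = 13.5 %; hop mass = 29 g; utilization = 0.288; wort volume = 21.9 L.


IBU = (α/100)·mass·U·1000 / V
IBU = (13.5/100)·29·0.288·1000 / 21.9

51.4849 IBU


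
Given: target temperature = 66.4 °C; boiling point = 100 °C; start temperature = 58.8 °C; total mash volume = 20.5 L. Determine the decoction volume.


V_dec = V_total·(T_target − T_start)/(T_boil − T_start)
V_dec = 20.5·(66.4 − 58.8)/(100 − 58.8)

3.7816 L


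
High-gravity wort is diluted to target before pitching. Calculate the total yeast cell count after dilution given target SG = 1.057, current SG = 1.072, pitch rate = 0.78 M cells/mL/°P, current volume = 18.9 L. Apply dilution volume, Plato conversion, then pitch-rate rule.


V_w = V·((SG_c−1)/(SG_t−1)−1);  °P = 259 − 259/SG_t;  cells = rate·(V+V_w)·°P
V_w = 18.9·((1.072−1)/(1.057−1)−1) = 4.9737
V_final = 18.9 + 4.9737 = 23.8737
°P = 259 − 259/1.057 = 13.9669
cells = 0.78·23.8737·13.9669

260.0840 billion cells


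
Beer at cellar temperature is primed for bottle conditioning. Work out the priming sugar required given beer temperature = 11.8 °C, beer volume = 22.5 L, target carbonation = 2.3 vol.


residual = 14.695·(0.01821 + 0.09011·e^(−0.04·T));  sugar = (target − residual)·4.0·V
residual = 14.695·(0.01821 + 0.09011·e^(−0.04·11.8)) = 1.0935
sugar = (2.3 − 1.0935)·4.0·22.5

108.5806 g


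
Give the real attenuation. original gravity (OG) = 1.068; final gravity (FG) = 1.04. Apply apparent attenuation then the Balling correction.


AA = (OG−FG)/(OG−1)·100;  RA = AA·0.8192
AA = (1.068 − 1.04)/(1.068 − 1)·100 = 41.1765
RA = 41.1765·0.8192

33.7318 %


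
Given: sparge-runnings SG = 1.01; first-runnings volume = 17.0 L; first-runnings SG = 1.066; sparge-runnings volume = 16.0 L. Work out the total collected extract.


total = Σ (SG_i − 1)·1000·V_i
first = (1.066 − 1)·1000·17.0 = 1122.0000
sparge = (1.01 − 1)·1000·16.0 = 160.0000
total = 1122.0000 + 160.0000

1282.0000 gravity·L


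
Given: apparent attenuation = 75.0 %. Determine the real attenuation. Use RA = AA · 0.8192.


RA = 75.0 · 0.8192

61.4400 %


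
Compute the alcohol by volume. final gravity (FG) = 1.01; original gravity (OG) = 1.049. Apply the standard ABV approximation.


ABV = (OG − FG) · 131.25
ABV = (1.049 − 1.01) · 131.25

5.1187 % ABV


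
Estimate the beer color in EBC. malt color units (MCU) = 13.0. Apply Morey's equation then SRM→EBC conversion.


SRM = 1.4922·MCU^0.6859;  EBC = SRM·1.97
SRM = 1.4922·13.0^0.6859 = 8.6672
EBC = 8.6672·1.97

17.0745 EBC


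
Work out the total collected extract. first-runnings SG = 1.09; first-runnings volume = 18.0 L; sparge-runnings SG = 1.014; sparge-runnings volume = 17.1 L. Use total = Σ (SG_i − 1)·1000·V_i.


first = (1.09 − 1)·1000·18.0 = 1620.0000
sparge = (1.014 − 1)·1000·17.1 = 239.4000
total = 1620.0000 + 239.4000

1859.4000 gravity·L


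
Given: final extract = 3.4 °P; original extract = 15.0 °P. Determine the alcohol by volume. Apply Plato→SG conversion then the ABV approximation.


SG = 259/(259 − P);  ABV = (OG − FG)·131.25
OG = 259/(259 − 15.0) = 1.0615
FG = 259/(259 − 3.4) = 1.0133
ABV = (1.0615 − 1.0133)·131.25

6.3228 % ABV


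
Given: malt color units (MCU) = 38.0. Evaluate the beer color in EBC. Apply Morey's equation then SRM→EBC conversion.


SRM = 1.4922·MCU^0.6859;  EBC = SRM·1.97
SRM = 1.4922·38.0^0.6859 = 18.0884
EBC = 18.0884·1.97

35.6342 EBC


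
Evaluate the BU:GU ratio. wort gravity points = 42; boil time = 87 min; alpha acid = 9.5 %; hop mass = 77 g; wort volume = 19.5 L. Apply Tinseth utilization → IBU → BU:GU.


U = 1.65·0.000125^(GP/1000)·(1−e^(−0.04t))/4.15;  IBU = (α/100)·m·U·1000/V;  BU:GU = IBU/GP
U = 1.65·0.000125^(42/1000)·(1−e^(−0.04·87))/4.15 = 0.2642
IBU = (9.5/100)·77·0.2642·1000/19.5 = 99.1051
BU:GU = 99.1051/42

2.3596


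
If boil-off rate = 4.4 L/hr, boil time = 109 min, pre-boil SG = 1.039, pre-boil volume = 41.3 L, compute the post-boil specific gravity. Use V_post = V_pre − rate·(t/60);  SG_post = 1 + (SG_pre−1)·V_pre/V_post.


V_post = 41.3 − 4.4·(109/60) = 33.3067
SG_post = 1 + (1.039 − 1)·41.3/33.3067

1.0484


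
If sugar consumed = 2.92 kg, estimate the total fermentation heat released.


Q = m_sugar · 590 kJ/kg
Q = 2.92 · 590

1722.8000 kJ


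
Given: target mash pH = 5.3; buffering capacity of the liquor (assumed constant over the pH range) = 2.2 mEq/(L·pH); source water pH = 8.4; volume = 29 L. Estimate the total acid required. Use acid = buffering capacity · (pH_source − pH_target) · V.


acid = 2.2 · (8.4 − 5.3) · 29

197.7800 mEq


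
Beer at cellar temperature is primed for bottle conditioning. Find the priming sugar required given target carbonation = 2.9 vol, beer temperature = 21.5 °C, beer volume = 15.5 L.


residual = 14.695·(0.01821 + 0.09011·e^(−0.04·T));  sugar = (target − residual)·4.0·V
residual = 14.695·(0.01821 + 0.09011·e^(−0.04·21.5)) = 0.8279
sugar = (2.9 − 0.8279)·4.0·15.5

128.4682 g


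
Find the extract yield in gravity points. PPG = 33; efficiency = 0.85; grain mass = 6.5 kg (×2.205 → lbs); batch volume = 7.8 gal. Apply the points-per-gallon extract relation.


points = lbs × PPG × eff / vol
lbs = 6.5 × 2.205 = 14.3325
points = 14.3325 × 33 × 0.85 / 7.8

51.5419 points


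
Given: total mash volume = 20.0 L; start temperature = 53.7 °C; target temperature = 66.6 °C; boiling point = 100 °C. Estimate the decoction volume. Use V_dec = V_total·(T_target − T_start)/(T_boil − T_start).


V_dec = 20.0·(66.6 − 53.7)/(100 − 53.7)

5.5724 L


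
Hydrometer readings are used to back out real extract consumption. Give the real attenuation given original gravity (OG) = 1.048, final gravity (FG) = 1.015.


AA = (OG−FG)/(OG−1)·100;  RA = AA·0.8192
AA = (1.048 − 1.015)/(1.048 − 1)·100 = 68.7500
RA = 68.7500·0.8192

56.3200 %


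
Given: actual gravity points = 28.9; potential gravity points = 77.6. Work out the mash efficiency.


efficiency = actual / potential × 100
efficiency = 28.9 / 77.6 × 100

37.2423 %


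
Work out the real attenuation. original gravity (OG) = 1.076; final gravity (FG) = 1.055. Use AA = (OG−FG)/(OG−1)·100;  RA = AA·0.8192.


AA = (1.076 − 1.055)/(1.076 − 1)·100 = 27.6316
RA = 27.6316·0.8192

22.6358 %


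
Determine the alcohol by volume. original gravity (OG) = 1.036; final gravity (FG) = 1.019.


ABV = (OG − FG) · 131.25
ABV = (1.036 − 1.019) · 131.25

2.2313 % ABV


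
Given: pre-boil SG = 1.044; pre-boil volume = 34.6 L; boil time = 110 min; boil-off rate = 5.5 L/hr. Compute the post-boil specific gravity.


V_post = V_pre − rate·(t/60);  SG_post = 1 + (SG_pre−1)·V_pre/V_post
V_post = 34.6 − 5.5·(110/60) = 24.5167
SG_post = 1 + (1.044 − 1)·34.6/24.5167

1.0621


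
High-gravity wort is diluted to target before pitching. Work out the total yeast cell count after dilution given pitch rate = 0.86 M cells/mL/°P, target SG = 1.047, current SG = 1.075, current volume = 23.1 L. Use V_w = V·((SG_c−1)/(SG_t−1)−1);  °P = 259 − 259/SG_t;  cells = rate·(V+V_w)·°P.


V_w = 23.1·((1.075−1)/(1.047−1)−1) = 13.7617
V_final = 23.1 + 13.7617 = 36.8617
°P = 259 − 259/1.047 = 11.6266
cells = 0.86·36.8617·11.6266

368.5741 billion cells


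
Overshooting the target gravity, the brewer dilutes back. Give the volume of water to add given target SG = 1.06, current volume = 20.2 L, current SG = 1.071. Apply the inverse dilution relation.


V_water = V·((SG_curr − 1)/(SG_target − 1) − 1)
V_water = 20.2·((1.071 − 1)/(1.06 − 1) − 1)

3.7033 L


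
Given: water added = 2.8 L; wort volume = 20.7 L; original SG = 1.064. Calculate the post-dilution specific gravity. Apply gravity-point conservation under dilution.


SG_new = 1 + (SG_old − 1)·V_old/(V_old + V_water)
pts = (1.064 − 1)·1000·20.7/(20.7 + 2.8) = 56.3745
SG_new = 1 + 56.3745/1000

1.0564


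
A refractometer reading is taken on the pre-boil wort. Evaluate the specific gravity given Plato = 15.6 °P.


SG = 259/(259 − P)
SG = 259/(259 − 15.6)

1.0641


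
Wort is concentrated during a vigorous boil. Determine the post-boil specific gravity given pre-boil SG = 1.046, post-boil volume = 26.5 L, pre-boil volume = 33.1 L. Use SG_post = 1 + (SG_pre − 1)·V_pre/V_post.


pts_pre = (1.046 − 1)·1000 = 46.0000
pts_post = 46.0000·33.1/26.5 = 57.4566
SG_post = 1 + 57.4566/1000

1.0575


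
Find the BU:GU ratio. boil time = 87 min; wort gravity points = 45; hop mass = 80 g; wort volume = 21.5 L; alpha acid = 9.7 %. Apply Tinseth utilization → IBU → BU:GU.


U = 1.65·0.000125^(GP/1000)·(1−e^(−0.04t))/4.15;  IBU = (α/100)·m·U·1000/V;  BU:GU = IBU/GP
U = 1.65·0.000125^(45/1000)·(1−e^(−0.04·87))/4.15 = 0.2572
IBU = (9.7/100)·80·0.2572·1000/21.5 = 92.8176
BU:GU = 92.8176/45

2.0626


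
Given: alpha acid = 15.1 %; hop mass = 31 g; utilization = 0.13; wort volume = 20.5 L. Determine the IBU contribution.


IBU = (α/100)·mass·U·1000 / V
IBU = (15.1/100)·31·0.13·1000 / 20.5

29.6844 IBU


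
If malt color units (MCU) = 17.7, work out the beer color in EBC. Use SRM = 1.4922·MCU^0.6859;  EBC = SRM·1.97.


SRM = 1.4922·17.7^0.6859 = 10.7106
EBC = 10.7106·1.97

21.0998 EBC


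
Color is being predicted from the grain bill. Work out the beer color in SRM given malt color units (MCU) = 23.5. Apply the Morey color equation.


SRM = 1.4922 · MCU^0.6859
SRM = 1.4922 · 23.5^0.6859

13.0090 SRM


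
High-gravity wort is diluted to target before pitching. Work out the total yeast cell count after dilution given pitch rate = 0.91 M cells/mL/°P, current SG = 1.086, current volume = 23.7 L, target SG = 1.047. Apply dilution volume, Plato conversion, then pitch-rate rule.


V_w = V·((SG_c−1)/(SG_t−1)−1);  °P = 259 − 259/SG_t;  cells = rate·(V+V_w)·°P
V_w = 23.7·((1.086−1)/(1.047−1)−1) = 19.6660
V_final = 23.7 + 19.6660 = 43.3660
°P = 259 − 259/1.047 = 11.6266
cells = 0.91·43.3660·11.6266

458.8189 billion cells


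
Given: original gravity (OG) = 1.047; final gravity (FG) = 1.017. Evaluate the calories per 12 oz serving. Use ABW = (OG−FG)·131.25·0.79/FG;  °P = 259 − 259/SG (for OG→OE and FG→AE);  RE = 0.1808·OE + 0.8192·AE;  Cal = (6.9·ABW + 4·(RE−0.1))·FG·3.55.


ABW = (1.047 − 1.017)·131.25·0.79/1.017 = 3.0586
OE = 259 − 259/1.047 = 11.6266 °P
AE = 259 − 259/1.017 = 4.3294 °P
RE = 0.1808·11.6266 + 0.8192·4.3294 = 5.6487 °P
Cal = (6.9·3.0586 + 4·(5.6487−0.1))·1.017·3.55

156.3261 kcal


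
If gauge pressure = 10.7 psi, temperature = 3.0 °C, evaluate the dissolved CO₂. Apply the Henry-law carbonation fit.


vols = (P + 14.695)·(0.01821 + 0.09011·e^(−0.04·T))
vols = (10.7 + 14.695)·(0.01821 + 0.09011·e^(−0.04·3.0))

2.4920 volumes


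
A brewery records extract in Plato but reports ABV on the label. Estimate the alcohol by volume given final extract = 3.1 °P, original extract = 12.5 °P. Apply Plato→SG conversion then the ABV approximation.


SG = 259/(259 − P);  ABV = (OG − FG)·131.25
OG = 259/(259 − 12.5) = 1.0507
FG = 259/(259 − 3.1) = 1.0121
ABV = (1.0507 − 1.0121)·131.25

5.0657 % ABV


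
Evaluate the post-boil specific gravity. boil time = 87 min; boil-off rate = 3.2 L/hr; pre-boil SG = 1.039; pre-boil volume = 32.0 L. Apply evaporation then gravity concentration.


V_post = V_pre − rate·(t/60);  SG_post = 1 + (SG_pre−1)·V_pre/V_post
V_post = 32.0 − 3.2·(87/60) = 27.3600
SG_post = 1 + (1.039 − 1)·32.0/27.3600

1.0456


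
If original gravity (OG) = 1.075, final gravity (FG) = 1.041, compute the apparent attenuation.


AA = (OG − FG)/(OG − 1) · 100
AA = (1.075 − 1.041)/(1.075 − 1) · 100

45.3333 %


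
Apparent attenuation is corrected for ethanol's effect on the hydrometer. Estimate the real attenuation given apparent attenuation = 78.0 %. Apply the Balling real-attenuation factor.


RA = AA · 0.8192
RA = 78.0 · 0.8192

63.8976 %


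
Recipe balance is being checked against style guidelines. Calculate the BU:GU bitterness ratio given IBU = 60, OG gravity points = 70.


BU:GU = IBU / OG_points
BU:GU = 60 / 70

0.8571


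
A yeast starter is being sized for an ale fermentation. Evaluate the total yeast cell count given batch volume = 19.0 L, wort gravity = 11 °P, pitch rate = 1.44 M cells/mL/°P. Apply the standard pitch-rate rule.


cells (billions) = rate · V_L · °P
cells = 1.44 · 19.0 · 11

300.9600 billion cells


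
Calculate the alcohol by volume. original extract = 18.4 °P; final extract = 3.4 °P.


SG = 259/(259 − P);  ABV = (OG − FG)·131.25
OG = 259/(259 − 18.4) = 1.0765
FG = 259/(259 − 3.4) = 1.0133
ABV = (1.0765 − 1.0133)·131.25

8.2915 % ABV


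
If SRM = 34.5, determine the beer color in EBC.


EBC = SRM · 1.97
EBC = 34.5 · 1.97

67.9650 EBC


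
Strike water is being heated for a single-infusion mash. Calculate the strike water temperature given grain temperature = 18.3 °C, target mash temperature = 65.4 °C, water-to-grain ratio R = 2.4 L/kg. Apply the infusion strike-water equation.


T_strike = (0.41/R)·(T_mash − T_grain) + T_mash
T_strike = (0.41/2.4)·(65.4 − 18.3) + 65.4

73.4463 °C


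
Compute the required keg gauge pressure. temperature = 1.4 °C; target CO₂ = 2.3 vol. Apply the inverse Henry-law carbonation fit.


psi = vols/(0.01821 + 0.09011·e^(−0.04·T)) − 14.695
psi = 2.3/(0.01821 + 0.09011·e^(−0.04·1.4)) − 14.695

7.5460 psi


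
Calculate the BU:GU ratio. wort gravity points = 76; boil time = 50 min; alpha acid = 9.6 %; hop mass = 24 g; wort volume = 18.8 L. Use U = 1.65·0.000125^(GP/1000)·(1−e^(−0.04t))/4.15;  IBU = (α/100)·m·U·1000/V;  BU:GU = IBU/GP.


U = 1.65·0.000125^(76/1000)·(1−e^(−0.04·50))/4.15 = 0.1736
IBU = (9.6/100)·24·0.1736·1000/18.8 = 21.2801
BU:GU = 21.2801/76

0.2800


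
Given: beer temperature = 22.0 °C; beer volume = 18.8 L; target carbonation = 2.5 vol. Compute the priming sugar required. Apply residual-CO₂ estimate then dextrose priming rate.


residual = 14.695·(0.01821 + 0.09011·e^(−0.04·T));  sugar = (target − residual)·4.0·V
residual = 14.695·(0.01821 + 0.09011·e^(−0.04·22.0)) = 0.8168
sugar = (2.5 − 0.8168)·4.0·18.8

126.5738 g


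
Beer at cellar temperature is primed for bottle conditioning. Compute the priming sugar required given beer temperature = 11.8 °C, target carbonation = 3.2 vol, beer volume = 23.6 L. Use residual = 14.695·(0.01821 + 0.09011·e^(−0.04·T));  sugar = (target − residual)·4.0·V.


residual = 14.695·(0.01821 + 0.09011·e^(−0.04·11.8)) = 1.0935
sugar = (3.2 − 1.0935)·4.0·23.6

198.8489 g


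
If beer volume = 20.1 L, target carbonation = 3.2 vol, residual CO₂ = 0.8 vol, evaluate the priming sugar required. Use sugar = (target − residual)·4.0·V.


sugar = (3.2 − 0.8)·4.0·20.1

192.9600 g


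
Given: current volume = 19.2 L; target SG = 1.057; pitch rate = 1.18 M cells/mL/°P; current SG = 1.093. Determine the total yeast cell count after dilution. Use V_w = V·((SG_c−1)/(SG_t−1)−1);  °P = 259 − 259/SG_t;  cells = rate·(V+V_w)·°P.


V_w = 19.2·((1.093−1)/(1.057−1)−1) = 12.1263
V_final = 19.2 + 12.1263 = 31.3263
°P = 259 − 259/1.057 = 13.9669
cells = 1.18·31.3263·13.9669

516.2867 billion cells


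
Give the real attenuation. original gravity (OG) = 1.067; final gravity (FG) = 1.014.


AA = (OG−FG)/(OG−1)·100;  RA = AA·0.8192
AA = (1.067 − 1.014)/(1.067 − 1)·100 = 79.1045
RA = 79.1045·0.8192

64.8024 %


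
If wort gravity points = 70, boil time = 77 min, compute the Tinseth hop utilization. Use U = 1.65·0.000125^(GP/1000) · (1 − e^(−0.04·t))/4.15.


bigness = 1.65·0.000125^(70/1000) = 0.8796
boil_factor = (1 − e^(−0.04·77))/4.15 = 0.2299
U = 0.8796 · 0.2299

0.2022


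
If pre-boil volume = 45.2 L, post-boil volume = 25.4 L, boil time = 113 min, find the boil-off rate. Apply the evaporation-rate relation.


rate = (V_pre − V_post) / (t_min/60)
rate = (45.2 − 25.4) / (113/60)

10.5133 L/hr


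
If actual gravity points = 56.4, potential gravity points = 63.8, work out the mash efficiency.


efficiency = actual / potential × 100
efficiency = 56.4 / 63.8 × 100

88.4013 %


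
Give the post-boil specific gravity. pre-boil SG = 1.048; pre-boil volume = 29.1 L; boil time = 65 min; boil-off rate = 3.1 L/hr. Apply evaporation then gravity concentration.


V_post = V_pre − rate·(t/60);  SG_post = 1 + (SG_pre−1)·V_pre/V_post
V_post = 29.1 − 3.1·(65/60) = 25.7417
SG_post = 1 + (1.048 − 1)·29.1/25.7417

1.0543


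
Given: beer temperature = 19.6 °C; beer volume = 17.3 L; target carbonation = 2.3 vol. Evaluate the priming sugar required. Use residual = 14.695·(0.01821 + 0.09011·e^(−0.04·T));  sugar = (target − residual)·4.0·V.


residual = 14.695·(0.01821 + 0.09011·e^(−0.04·19.6)) = 0.8722
sugar = (2.3 − 0.8722)·4.0·17.3

98.8052 g


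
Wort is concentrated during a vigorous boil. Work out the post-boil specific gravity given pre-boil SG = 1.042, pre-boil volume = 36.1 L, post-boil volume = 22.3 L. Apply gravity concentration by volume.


SG_post = 1 + (SG_pre − 1)·V_pre/V_post
pts_pre = (1.042 − 1)·1000 = 42.0000
pts_post = 42.0000·36.1/22.3 = 67.9910
SG_post = 1 + 67.9910/1000

1.0680


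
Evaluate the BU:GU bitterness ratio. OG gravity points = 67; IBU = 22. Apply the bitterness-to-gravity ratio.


BU:GU = IBU / OG_points
BU:GU = 22 / 67

0.3284


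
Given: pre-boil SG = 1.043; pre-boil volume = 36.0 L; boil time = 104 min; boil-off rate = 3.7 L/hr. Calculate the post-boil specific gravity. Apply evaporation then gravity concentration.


V_post = V_pre − rate·(t/60);  SG_post = 1 + (SG_pre−1)·V_pre/V_post
V_post = 36.0 − 3.7·(104/60) = 29.5867
SG_post = 1 + (1.043 − 1)·36.0/29.5867

1.0523


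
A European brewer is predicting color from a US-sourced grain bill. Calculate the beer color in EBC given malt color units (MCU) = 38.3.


SRM = 1.4922·MCU^0.6859;  EBC = SRM·1.97
SRM = 1.4922·38.3^0.6859 = 18.1862
EBC = 18.1862·1.97

35.8269 EBC


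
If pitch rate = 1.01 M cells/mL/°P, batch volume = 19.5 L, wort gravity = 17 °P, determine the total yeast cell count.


cells (billions) = rate · V_L · °P
cells = 1.01 · 19.5 · 17

334.8150 billion cells


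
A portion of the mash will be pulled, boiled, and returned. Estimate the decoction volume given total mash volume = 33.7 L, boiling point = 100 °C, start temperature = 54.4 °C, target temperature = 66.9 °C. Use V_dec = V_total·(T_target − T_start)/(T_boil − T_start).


V_dec = 33.7·(66.9 − 54.4)/(100 − 54.4)

9.2379 L


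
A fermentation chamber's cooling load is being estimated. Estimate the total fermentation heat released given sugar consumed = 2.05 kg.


Q = m_sugar · 590 kJ/kg
Q = 2.05 · 590

1209.5000 kJ


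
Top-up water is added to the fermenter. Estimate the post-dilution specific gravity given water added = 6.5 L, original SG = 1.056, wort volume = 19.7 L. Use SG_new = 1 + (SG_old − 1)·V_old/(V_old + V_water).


pts = (1.056 − 1)·1000·19.7/(19.7 + 6.5) = 42.1069
SG_new = 1 + 42.1069/1000

1.0421


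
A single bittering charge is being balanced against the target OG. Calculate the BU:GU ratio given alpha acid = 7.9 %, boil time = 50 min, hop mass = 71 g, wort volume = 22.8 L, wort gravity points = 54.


U = 1.65·0.000125^(GP/1000)·(1−e^(−0.04t))/4.15;  IBU = (α/100)·m·U·1000/V;  BU:GU = IBU/GP
U = 1.65·0.000125^(54/1000)·(1−e^(−0.04·50))/4.15 = 0.2116
IBU = (7.9/100)·71·0.2116·1000/22.8 = 52.0556
BU:GU = 52.0556/54

0.9640


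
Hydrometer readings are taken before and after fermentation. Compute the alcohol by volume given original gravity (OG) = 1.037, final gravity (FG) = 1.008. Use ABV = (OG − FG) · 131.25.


ABV = (1.037 − 1.008) · 131.25

3.8062 % ABV


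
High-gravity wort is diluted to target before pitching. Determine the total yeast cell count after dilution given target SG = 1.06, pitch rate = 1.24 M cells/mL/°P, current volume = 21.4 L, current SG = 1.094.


V_w = V·((SG_c−1)/(SG_t−1)−1);  °P = 259 − 259/SG_t;  cells = rate·(V+V_w)·°P
V_w = 21.4·((1.094−1)/(1.06−1)−1) = 12.1267
V_final = 21.4 + 12.1267 = 33.5267
°P = 259 − 259/1.06 = 14.6604
cells = 1.24·33.5267·14.6604

609.4768 billion cells


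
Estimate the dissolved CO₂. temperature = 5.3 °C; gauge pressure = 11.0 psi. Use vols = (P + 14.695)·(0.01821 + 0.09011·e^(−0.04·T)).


vols = (11.0 + 14.695)·(0.01821 + 0.09011·e^(−0.04·5.3))

2.3410 volumes


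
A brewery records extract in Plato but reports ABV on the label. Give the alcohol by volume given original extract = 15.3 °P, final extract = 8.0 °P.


SG = 259/(259 − P);  ABV = (OG − FG)·131.25
OG = 259/(259 − 15.3) = 1.0628
FG = 259/(259 − 8.0) = 1.0319
ABV = (1.0628 − 1.0319)·131.25

4.0569 % ABV


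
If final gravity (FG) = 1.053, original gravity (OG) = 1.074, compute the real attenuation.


AA = (OG−FG)/(OG−1)·100;  RA = AA·0.8192
AA = (1.074 − 1.053)/(1.074 − 1)·100 = 28.3784
RA = 28.3784·0.8192

23.2476 %


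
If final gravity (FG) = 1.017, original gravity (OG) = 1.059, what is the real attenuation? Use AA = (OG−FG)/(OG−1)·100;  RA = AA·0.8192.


AA = (1.059 − 1.017)/(1.059 − 1)·100 = 71.1864
RA = 71.1864·0.8192

58.3159 %


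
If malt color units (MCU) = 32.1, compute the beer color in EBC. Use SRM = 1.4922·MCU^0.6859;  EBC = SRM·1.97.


SRM = 1.4922·32.1^0.6859 = 16.1116
EBC = 16.1116·1.97

31.7399 EBC


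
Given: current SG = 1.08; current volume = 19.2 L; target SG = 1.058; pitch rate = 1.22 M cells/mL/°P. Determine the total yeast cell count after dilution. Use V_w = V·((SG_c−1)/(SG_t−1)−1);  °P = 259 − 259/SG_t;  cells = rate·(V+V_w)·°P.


V_w = 19.2·((1.08−1)/(1.058−1)−1) = 7.2828
V_final = 19.2 + 7.2828 = 26.4828
°P = 259 − 259/1.058 = 14.1985
cells = 1.22·26.4828·14.1985

458.7384 billion cells


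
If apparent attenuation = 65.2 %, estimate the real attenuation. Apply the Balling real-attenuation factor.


RA = AA · 0.8192
RA = 65.2 · 0.8192

53.4118 %


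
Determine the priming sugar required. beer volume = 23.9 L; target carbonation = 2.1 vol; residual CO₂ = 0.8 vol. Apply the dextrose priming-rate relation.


sugar = (target − residual)·4.0·V
sugar = (2.1 − 0.8)·4.0·23.9

124.2800 g


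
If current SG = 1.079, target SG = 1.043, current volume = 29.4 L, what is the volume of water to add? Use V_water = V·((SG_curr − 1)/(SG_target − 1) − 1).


V_water = 29.4·((1.079 − 1)/(1.043 − 1) − 1)

24.6140 L


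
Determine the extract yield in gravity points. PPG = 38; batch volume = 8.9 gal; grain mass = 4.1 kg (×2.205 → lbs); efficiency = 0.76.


points = lbs × PPG × eff / vol
lbs = 4.1 × 2.205 = 9.0405
points = 9.0405 × 38 × 0.76 / 8.9

29.3359 points


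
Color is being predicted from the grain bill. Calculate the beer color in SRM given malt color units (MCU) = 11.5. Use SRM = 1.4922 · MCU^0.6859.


SRM = 1.4922 · 11.5^0.6859

7.9682 SRM


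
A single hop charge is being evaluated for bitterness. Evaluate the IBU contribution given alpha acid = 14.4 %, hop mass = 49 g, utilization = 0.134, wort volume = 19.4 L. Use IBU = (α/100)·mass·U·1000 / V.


IBU = (14.4/100)·49·0.134·1000 / 19.4

48.7373 IBU


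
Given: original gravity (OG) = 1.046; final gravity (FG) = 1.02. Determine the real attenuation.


AA = (OG−FG)/(OG−1)·100;  RA = AA·0.8192
AA = (1.046 − 1.02)/(1.046 − 1)·100 = 56.5217
RA = 56.5217·0.8192

46.3026 %


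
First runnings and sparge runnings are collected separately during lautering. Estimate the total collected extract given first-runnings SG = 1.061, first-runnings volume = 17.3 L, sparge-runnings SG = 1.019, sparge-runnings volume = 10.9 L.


total = Σ (SG_i − 1)·1000·V_i
first = (1.061 − 1)·1000·17.3 = 1055.3000
sparge = (1.019 − 1)·1000·10.9 = 207.1000
total = 1055.3000 + 207.1000

1262.4000 gravity·L


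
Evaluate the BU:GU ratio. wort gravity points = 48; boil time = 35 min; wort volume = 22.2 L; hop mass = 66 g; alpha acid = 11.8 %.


U = 1.65·0.000125^(GP/1000)·(1−e^(−0.04t))/4.15;  IBU = (α/100)·m·U·1000/V;  BU:GU = IBU/GP
U = 1.65·0.000125^(48/1000)·(1−e^(−0.04·35))/4.15 = 0.1946
IBU = (11.8/100)·66·0.1946·1000/22.2 = 68.2634
BU:GU = 68.2634/48

1.4222


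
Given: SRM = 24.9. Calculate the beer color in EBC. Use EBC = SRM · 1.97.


EBC = 24.9 · 1.97

49.0530 EBC


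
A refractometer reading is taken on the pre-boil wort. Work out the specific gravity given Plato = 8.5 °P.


SG = 259/(259 − P)
SG = 259/(259 − 8.5)

1.0339


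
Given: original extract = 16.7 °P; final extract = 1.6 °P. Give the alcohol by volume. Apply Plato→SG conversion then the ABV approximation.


SG = 259/(259 − P);  ABV = (OG − FG)·131.25
OG = 259/(259 − 16.7) = 1.0689
FG = 259/(259 − 1.6) = 1.0062
ABV = (1.0689 − 1.0062)·131.25

8.2303 % ABV


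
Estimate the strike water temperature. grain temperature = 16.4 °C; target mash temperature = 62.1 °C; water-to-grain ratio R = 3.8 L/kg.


T_strike = (0.41/R)·(T_mash − T_grain) + T_mash
T_strike = (0.41/3.8)·(62.1 − 16.4) + 62.1

67.0308 °C


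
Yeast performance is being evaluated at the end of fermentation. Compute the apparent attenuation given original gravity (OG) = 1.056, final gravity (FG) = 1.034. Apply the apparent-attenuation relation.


AA = (OG − FG)/(OG − 1) · 100
AA = (1.056 − 1.034)/(1.056 − 1) · 100

39.2857 %


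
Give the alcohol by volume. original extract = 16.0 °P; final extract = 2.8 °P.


SG = 259/(259 − P);  ABV = (OG − FG)·131.25
OG = 259/(259 − 16.0) = 1.0658
FG = 259/(259 − 2.8) = 1.0109
ABV = (1.0658 − 1.0109)·131.25

7.2075 % ABV


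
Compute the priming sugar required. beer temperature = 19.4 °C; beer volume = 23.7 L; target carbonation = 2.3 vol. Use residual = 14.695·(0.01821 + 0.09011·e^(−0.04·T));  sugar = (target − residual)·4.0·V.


residual = 14.695·(0.01821 + 0.09011·e^(−0.04·19.4)) = 0.8770
sugar = (2.3 − 0.8770)·4.0·23.7

134.8971 g


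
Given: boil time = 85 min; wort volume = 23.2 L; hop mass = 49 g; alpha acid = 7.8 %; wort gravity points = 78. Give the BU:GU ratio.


U = 1.65·0.000125^(GP/1000)·(1−e^(−0.04t))/4.15;  IBU = (α/100)·m·U·1000/V;  BU:GU = IBU/GP
U = 1.65·0.000125^(78/1000)·(1−e^(−0.04·85))/4.15 = 0.1907
IBU = (7.8/100)·49·0.1907·1000/23.2 = 31.4092
BU:GU = 31.4092/78

0.4027


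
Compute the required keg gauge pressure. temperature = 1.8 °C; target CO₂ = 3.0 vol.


psi = vols/(0.01821 + 0.09011·e^(−0.04·T)) − 14.695
psi = 3.0/(0.01821 + 0.09011·e^(−0.04·1.8)) − 14.695

14.6994 psi


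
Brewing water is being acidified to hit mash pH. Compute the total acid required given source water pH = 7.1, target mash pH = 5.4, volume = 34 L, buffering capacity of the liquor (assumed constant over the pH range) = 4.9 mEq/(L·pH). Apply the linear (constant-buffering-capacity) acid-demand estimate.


acid = buffering capacity · (pH_source − pH_target) · V
acid = 4.9 · (7.1 − 5.4) · 34

283.2200 mEq


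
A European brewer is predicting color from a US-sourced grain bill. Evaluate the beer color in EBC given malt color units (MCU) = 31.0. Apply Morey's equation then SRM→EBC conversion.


SRM = 1.4922·MCU^0.6859;  EBC = SRM·1.97
SRM = 1.4922·31.0^0.6859 = 15.7308
EBC = 15.7308·1.97

30.9898 EBC


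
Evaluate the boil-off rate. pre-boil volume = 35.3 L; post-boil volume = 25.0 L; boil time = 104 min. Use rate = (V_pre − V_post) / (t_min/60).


rate = (35.3 − 25.0) / (104/60)

5.9423 L/hr


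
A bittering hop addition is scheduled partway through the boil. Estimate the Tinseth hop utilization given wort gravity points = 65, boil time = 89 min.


U = 1.65·0.000125^(GP/1000) · (1 − e^(−0.04·t))/4.15
bigness = 1.65·0.000125^(65/1000) = 0.9200
boil_factor = (1 − e^(−0.04·89))/4.15 = 0.2341
U = 0.9200 · 0.2341

0.2154


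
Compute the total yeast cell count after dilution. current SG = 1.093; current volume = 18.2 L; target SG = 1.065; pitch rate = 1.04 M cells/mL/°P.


V_w = V·((SG_c−1)/(SG_t−1)−1);  °P = 259 − 259/SG_t;  cells = rate·(V+V_w)·°P
V_w = 18.2·((1.093−1)/(1.065−1)−1) = 7.8400
V_final = 18.2 + 7.8400 = 26.0400
°P = 259 − 259/1.065 = 15.8075
cells = 1.04·26.0400·15.8075

428.0927 billion cells
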